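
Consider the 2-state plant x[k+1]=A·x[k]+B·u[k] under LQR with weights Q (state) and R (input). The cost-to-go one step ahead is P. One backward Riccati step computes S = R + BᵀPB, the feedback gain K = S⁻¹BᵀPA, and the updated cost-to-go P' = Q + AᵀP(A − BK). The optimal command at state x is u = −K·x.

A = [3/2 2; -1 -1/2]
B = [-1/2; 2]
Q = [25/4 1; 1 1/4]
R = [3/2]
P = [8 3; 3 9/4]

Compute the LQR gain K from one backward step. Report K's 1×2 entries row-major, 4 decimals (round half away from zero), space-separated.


0.0000 0.3846

BᵀP = [2.0000 3.0000]
S = R + BᵀPB = [3/2] + [5.0000] = [6.5000]
BᵀPA = [0.0000 2.5000]
K = S⁻¹·BᵀPA = [0.0000 0.3846]
A−BK = [1.5000 2.1923; -1.0000 -1.2692]
AᵀP(A−BK) = [11.2500 16.8750; 16.8750 25.6010]
P' = Q + AᵀP(A−BK) = [17.5000 17.8750; 17.8750 25.8510]
tr(P') = 43.3510


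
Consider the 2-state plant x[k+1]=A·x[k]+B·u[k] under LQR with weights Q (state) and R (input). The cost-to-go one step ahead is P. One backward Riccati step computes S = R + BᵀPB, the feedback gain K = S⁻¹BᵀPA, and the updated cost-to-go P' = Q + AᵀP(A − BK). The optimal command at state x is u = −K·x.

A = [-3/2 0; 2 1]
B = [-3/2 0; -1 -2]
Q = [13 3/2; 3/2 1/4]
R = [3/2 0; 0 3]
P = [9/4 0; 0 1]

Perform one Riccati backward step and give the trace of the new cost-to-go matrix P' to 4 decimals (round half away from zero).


BᵀP = [-3.3750 -1.0000; 0.0000 -2.0000]
S = R + BᵀPB = [3/2 0; 0 3] + [6.0625 2.0000; 2.0000 4.0000] = [7.5625 2.0000; 2.0000 7.0000]
BᵀPA = [3.0625 -1.0000; -4.0000 -2.0000]
K = S⁻¹·BᵀPA = [0.6015 -0.0613; -0.7433 -0.2682]
A−BK = [-0.5977 -0.0920; 1.1149 0.4023]
AᵀP(A−BK) = [4.2471 1.1149; 1.1149 0.4023]
P' = Q + AᵀP(A−BK) = [17.2471 2.6149; 2.6149 0.6523]
tr(P') = 17.8994

17.8994


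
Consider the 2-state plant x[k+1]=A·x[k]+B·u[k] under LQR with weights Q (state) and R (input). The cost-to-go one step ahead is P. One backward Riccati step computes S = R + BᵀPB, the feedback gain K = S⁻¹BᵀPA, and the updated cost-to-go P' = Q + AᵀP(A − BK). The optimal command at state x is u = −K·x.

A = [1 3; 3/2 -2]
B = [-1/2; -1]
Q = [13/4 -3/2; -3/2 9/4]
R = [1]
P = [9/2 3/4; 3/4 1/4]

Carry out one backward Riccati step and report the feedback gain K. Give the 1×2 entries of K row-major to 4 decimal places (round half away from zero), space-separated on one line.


BᵀP = [-3.0000 -0.6250]
S = R + BᵀPB = [1] + [2.1250] = [3.1250]
BᵀPA = [-3.9375 -7.7500]
K = S⁻¹·BᵀPA = [-1.2600 -2.4800]
A−BK = [0.3700 1.7600; 0.2400 -4.4800]
AᵀP(A−BK) = [2.3513 4.8600; 4.8600 13.2800]
P' = Q + AᵀP(A−BK) = [5.6013 3.3600; 3.3600 15.5300]
tr(P') = 21.1313

-1.2600 -2.4800


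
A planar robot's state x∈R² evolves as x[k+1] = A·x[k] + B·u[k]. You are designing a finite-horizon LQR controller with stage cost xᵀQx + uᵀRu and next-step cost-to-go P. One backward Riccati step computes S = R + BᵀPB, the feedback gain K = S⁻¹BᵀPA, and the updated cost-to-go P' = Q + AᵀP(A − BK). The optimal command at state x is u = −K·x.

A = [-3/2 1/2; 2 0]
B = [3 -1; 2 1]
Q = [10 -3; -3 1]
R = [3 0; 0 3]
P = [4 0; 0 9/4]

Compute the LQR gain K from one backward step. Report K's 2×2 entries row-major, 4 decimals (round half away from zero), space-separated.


BᵀP = [12.0000 4.5000; -4.0000 2.2500]
S = R + BᵀPB = [3 0; 0 3] + [45.0000 -7.5000; -7.5000 6.2500] = [48.0000 -7.5000; -7.5000 9.2500]
BᵀPA = [-9.0000 6.0000; 10.5000 -2.0000]
K = S⁻¹·BᵀPA = [-0.0116 0.1044; 1.1257 -0.1315]
A−BK = [-0.3395 0.0551; 0.8975 -0.0774]
AᵀP(A−BK) = [6.0754 -0.6789; -0.6789 0.1103]
P' = Q + AᵀP(A−BK) = [16.0754 -3.6789; -3.6789 1.1103]
tr(P') = 17.1857

-0.0116 0.1044 1.1257 -0.1315


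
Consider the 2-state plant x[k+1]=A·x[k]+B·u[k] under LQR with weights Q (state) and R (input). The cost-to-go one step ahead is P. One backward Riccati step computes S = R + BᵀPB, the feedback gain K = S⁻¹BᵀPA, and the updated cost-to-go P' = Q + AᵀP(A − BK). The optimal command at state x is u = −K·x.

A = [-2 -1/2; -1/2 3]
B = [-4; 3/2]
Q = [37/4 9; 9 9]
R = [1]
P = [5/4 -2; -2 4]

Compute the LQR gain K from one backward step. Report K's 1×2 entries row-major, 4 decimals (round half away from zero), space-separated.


BᵀP = [-8.0000 14.0000]
S = R + BᵀPB = [1] + [53.0000] = [54.0000]
BᵀPA = [9.0000 46.0000]
K = S⁻¹·BᵀPA = [0.1667 0.8519]
A−BK = [-1.3333 2.9074; -0.7500 1.7222]
AᵀP(A−BK) = [0.5000 -0.9167; -0.9167 3.1273]
P' = Q + AᵀP(A−BK) = [9.7500 8.0833; 8.0833 12.1273]
tr(P') = 21.8773

0.1667 0.8519


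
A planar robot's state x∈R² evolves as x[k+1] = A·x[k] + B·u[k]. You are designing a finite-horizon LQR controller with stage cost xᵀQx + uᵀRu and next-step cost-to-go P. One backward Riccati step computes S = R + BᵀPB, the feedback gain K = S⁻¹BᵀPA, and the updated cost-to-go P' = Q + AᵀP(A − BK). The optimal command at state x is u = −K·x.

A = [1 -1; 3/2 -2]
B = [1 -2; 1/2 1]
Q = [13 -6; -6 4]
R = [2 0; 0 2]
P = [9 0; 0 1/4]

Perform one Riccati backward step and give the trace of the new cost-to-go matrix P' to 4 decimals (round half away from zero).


19.6767

BᵀP = [9.0000 0.1250; -18.0000 0.2500]
S = R + BᵀPB = [2 0; 0 2] + [9.0625 -17.8750; -17.8750 36.2500] = [11.0625 -17.8750; -17.8750 38.2500]
BᵀPA = [9.1875 -9.2500; -17.6250 17.5000]
K = S⁻¹·BᵀPA = [0.3510 -0.3957; -0.2967 0.2726]
A−BK = [0.0555 -0.0591; 1.6212 -2.0748]
AᵀP(A−BK) = [1.1074 -1.3100; -1.3100 1.5694]
P' = Q + AᵀP(A−BK) = [14.1074 -7.3100; -7.3100 5.5694]
tr(P') = 19.6767


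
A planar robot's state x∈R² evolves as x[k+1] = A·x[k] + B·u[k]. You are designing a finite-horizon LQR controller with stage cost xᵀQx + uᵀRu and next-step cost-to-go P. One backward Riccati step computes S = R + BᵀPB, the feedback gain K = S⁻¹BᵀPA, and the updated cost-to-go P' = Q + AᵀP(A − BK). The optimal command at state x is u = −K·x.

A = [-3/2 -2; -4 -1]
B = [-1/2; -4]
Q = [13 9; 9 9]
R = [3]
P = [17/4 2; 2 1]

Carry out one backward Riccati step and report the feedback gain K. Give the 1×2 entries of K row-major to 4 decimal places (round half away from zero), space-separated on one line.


BᵀP = [-10.1250 -5.0000]
S = R + BᵀPB = [3] + [25.0625] = [28.0625]
BᵀPA = [35.1875 25.2500]
K = S⁻¹·BᵀPA = [1.2539 0.8998]
A−BK = [-0.8731 -1.5501; 1.0156 2.5991]
AᵀP(A−BK) = [5.4410 4.0891; 4.0891 3.2806]
P' = Q + AᵀP(A−BK) = [18.4410 13.0891; 13.0891 12.2806]
tr(P') = 30.7216

1.2539 0.8998


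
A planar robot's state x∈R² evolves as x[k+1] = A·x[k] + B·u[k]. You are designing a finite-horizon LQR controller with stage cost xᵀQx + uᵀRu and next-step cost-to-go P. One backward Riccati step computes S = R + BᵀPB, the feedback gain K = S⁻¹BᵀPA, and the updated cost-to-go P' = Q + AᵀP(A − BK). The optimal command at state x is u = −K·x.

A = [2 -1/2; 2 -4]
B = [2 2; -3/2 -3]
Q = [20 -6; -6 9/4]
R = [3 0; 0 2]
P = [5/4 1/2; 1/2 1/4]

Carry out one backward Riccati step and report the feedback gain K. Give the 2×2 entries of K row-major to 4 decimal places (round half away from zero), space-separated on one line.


0.7368 -0.5526 0.4008 -0.1852

BᵀP = [1.7500 0.6250; 1.0000 0.2500]
S = R + BᵀPB = [3 0; 0 2] + [2.5625 1.6250; 1.6250 1.2500] = [5.5625 1.6250; 1.6250 3.2500]
BᵀPA = [4.7500 -3.3750; 2.5000 -1.5000]
K = S⁻¹·BᵀPA = [0.7368 -0.5526; 0.4008 -0.1852]
A−BK = [-0.2753 0.9757; 4.3077 -5.3846]
AᵀP(A−BK) = [5.4980 -4.6619; -4.6619 4.1695]
P' = Q + AᵀP(A−BK) = [25.4980 -10.6619; -10.6619 6.4195]
tr(P') = 31.9175


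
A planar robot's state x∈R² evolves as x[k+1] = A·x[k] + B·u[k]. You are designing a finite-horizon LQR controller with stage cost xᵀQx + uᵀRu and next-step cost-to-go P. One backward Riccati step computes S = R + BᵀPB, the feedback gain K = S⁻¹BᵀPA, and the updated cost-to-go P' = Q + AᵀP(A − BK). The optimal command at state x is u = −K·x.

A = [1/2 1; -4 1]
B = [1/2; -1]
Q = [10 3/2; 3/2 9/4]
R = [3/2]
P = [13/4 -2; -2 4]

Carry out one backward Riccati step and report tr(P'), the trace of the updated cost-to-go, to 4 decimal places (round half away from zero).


BᵀP = [3.6250 -5.0000]
S = R + BᵀPB = [3/2] + [6.8125] = [8.3125]
BᵀPA = [21.8125 -1.3750]
K = S⁻¹·BᵀPA = [2.6241 -0.1654]
A−BK = [-0.8120 1.0827; -1.3759 0.8346]
AᵀP(A−BK) = [15.5752 -3.7669; -3.7669 3.0226]
P' = Q + AᵀP(A−BK) = [25.5752 -2.2669; -2.2669 5.2726]
tr(P') = 30.8477

30.8477


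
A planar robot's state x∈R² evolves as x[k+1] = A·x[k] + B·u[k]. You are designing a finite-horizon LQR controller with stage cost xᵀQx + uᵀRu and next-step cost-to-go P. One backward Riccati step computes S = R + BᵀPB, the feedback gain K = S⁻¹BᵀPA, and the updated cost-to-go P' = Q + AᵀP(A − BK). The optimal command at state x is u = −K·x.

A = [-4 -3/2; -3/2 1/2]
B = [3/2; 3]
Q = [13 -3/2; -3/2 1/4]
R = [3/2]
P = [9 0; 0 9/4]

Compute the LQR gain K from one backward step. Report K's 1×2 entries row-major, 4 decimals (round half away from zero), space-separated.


-1.5268 -0.4018

BᵀP = [13.5000 6.7500]
S = R + BᵀPB = [3/2] + [40.5000] = [42.0000]
BᵀPA = [-64.1250 -16.8750]
K = S⁻¹·BᵀPA = [-1.5268 -0.4018]
A−BK = [-1.7098 -0.8973; 3.0804 1.7054]
AᵀP(A−BK) = [51.1574 26.5480; 26.5480 14.0324]
P' = Q + AᵀP(A−BK) = [64.1574 25.0480; 25.0480 14.2824]
tr(P') = 78.4397


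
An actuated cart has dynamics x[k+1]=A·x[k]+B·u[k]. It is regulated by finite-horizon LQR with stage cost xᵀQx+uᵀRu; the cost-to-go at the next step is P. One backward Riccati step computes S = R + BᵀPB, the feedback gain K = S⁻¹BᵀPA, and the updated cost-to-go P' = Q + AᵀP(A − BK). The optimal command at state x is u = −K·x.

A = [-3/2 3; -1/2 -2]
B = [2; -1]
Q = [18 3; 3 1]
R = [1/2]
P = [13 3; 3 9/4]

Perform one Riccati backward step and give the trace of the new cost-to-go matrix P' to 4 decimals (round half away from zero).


BᵀP = [23.0000 3.7500]
S = R + BᵀPB = [1/2] + [42.2500] = [42.7500]
BᵀPA = [-36.3750 61.5000]
K = S⁻¹·BᵀPA = [-0.8509 1.4386]
A−BK = [0.2018 0.1228; -1.3509 -0.5614]
AᵀP(A−BK) = [3.3618 0.5789; 0.5789 1.5263]
P' = Q + AᵀP(A−BK) = [21.3618 3.5789; 3.5789 2.5263]
tr(P') = 23.8882

23.8882


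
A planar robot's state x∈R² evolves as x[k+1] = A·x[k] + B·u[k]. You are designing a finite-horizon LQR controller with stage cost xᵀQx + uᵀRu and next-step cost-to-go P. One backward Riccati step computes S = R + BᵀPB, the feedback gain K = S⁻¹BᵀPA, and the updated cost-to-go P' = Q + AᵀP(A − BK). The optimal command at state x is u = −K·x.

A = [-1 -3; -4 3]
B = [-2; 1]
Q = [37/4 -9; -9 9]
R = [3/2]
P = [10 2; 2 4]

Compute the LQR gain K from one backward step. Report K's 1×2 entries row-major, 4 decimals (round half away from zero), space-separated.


0.4800 1.4400

BᵀP = [-18.0000 0.0000]
S = R + BᵀPB = [3/2] + [36.0000] = [37.5000]
BᵀPA = [18.0000 54.0000]
K = S⁻¹·BᵀPA = [0.4800 1.4400]
A−BK = [-0.0400 -0.1200; -4.4800 1.5600]
AᵀP(A−BK) = [81.3600 -25.9200; -25.9200 12.2400]
P' = Q + AᵀP(A−BK) = [90.6100 -34.9200; -34.9200 21.2400]
tr(P') = 111.8500


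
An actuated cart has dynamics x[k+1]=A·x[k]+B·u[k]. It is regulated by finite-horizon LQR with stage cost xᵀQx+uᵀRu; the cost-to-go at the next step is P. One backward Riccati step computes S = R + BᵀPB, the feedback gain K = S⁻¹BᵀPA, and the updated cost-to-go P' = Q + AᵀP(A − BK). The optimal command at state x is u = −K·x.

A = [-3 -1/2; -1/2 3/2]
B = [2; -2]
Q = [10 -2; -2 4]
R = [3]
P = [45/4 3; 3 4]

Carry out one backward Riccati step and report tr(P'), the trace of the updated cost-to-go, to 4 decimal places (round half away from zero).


BᵀP = [16.5000 -2.0000]
S = R + BᵀPB = [3] + [37.0000] = [40.0000]
BᵀPA = [-48.5000 -11.2500]
K = S⁻¹·BᵀPA = [-1.2125 -0.2813]
A−BK = [-0.5750 0.0625; -2.9250 0.9375]
AᵀP(A−BK) = [52.4438 -12.5156; -12.5156 4.1484]
P' = Q + AᵀP(A−BK) = [62.4438 -14.5156; -14.5156 8.1484]
tr(P') = 70.5922

70.5922


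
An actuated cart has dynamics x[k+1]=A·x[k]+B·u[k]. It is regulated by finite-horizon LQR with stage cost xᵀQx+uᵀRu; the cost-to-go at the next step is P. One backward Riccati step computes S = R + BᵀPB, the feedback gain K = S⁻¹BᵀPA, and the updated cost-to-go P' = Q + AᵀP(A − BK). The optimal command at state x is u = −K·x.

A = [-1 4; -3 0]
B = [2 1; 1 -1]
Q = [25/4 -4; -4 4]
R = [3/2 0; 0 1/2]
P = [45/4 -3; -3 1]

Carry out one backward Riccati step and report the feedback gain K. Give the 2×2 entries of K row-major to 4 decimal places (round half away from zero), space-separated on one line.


BᵀP = [19.5000 -5.0000; 14.2500 -4.0000]
S = R + BᵀPB = [3/2 0; 0 1/2] + [34.0000 24.5000; 24.5000 18.2500] = [35.5000 24.5000; 24.5000 18.7500]
BᵀPA = [-4.5000 78.0000; -2.2500 57.0000]
K = S⁻¹·BᵀPA = [-0.4474 1.0096; 0.4646 1.7208]
A−BK = [-0.5698 0.2600; -2.0880 0.7113]
AᵀP(A−BK) = [1.2820 -0.5851; -0.5851 3.1663]
P' = Q + AᵀP(A−BK) = [7.5320 -4.5851; -4.5851 7.1663]
tr(P') = 14.6984

-0.4474 1.0096 0.4646 1.7208


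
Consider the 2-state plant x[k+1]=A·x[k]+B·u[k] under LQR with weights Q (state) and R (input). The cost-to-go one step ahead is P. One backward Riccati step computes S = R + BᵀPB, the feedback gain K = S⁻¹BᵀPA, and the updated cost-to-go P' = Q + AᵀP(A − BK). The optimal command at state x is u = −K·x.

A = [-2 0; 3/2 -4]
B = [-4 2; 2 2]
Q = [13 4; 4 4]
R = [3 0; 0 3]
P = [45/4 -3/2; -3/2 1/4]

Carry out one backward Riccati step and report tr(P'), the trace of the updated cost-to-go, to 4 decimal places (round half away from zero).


BᵀP = [-48.0000 6.5000; 19.5000 -2.5000]
S = R + BᵀPB = [3 0; 0 3] + [205.0000 -83.0000; -83.0000 34.0000] = [208.0000 -83.0000; -83.0000 37.0000]
BᵀPA = [105.7500 -26.0000; -42.7500 10.0000]
K = S⁻¹·BᵀPA = [0.4517 -0.1636; -0.1422 -0.0967]
A−BK = [0.0911 -0.4610; 0.8810 -3.4796]
AᵀP(A−BK) = [0.7193 -0.3346; -0.3346 0.7138]
P' = Q + AᵀP(A−BK) = [13.7193 3.6654; 3.6654 4.7138]
tr(P') = 18.4331

18.4331


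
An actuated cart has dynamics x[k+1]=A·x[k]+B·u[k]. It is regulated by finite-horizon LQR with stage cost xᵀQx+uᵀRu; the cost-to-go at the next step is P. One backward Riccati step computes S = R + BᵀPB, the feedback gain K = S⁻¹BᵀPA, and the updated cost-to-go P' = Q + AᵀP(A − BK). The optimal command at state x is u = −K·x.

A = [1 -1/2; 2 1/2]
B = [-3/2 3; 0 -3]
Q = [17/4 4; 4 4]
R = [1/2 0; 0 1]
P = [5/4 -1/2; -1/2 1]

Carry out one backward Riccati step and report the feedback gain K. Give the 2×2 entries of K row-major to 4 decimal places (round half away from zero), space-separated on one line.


-1.0704 0.0344 -0.4026 -0.1522

BᵀP = [-1.8750 0.7500; 5.2500 -4.5000]
S = R + BᵀPB = [1/2 0; 0 1] + [2.8125 -7.8750; -7.8750 29.2500] = [3.3125 -7.8750; -7.8750 30.2500]
BᵀPA = [-0.3750 1.3125; -3.7500 -4.8750]
K = S⁻¹·BᵀPA = [-1.0704 0.0344; -0.4026 -0.1522]
A−BK = [0.6023 0.0082; 0.7921 0.0434]
AᵀP(A−BK) = [1.3388 0.0671; 0.0671 0.0254]
P' = Q + AᵀP(A−BK) = [5.5888 4.0671; 4.0671 4.0254]
tr(P') = 9.6142


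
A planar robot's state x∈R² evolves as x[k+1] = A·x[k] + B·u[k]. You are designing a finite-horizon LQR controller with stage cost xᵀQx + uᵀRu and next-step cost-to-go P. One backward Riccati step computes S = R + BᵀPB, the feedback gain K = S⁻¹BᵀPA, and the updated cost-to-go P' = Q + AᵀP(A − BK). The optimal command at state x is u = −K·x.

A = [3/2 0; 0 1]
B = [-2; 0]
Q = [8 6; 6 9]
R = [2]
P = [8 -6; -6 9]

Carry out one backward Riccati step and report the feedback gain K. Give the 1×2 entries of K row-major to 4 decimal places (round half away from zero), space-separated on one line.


BᵀP = [-16.0000 12.0000]
S = R + BᵀPB = [2] + [32.0000] = [34.0000]
BᵀPA = [-24.0000 12.0000]
K = S⁻¹·BᵀPA = [-0.7059 0.3529]
A−BK = [0.0882 0.7059; 0.0000 1.0000]
AᵀP(A−BK) = [1.0588 -0.5294; -0.5294 4.7647]
P' = Q + AᵀP(A−BK) = [9.0588 5.4706; 5.4706 13.7647]
tr(P') = 22.8235

-0.7059 0.3529


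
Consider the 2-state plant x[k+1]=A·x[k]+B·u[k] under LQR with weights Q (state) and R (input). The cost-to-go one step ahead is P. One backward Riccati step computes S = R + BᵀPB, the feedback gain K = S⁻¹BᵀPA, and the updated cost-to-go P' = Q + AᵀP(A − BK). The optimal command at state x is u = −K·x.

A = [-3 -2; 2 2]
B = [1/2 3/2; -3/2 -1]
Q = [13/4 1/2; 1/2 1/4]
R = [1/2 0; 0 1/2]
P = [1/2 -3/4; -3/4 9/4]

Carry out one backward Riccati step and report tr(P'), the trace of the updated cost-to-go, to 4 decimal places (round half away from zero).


5.3544

BᵀP = [1.3750 -3.7500; 1.5000 -3.3750]
S = R + BᵀPB = [1/2 0; 0 1/2] + [6.3125 5.8125; 5.8125 5.6250] = [6.8125 5.8125; 5.8125 6.1250]
BᵀPA = [-11.6250 -10.2500; -11.2500 -9.7500]
K = S⁻¹·BᵀPA = [-0.7319 -0.7693; -1.1422 -0.8618]
A−BK = [-0.9208 -0.3227; -0.2400 -0.0157]
AᵀP(A−BK) = [1.1422 0.8618; 0.8618 0.7122]
P' = Q + AᵀP(A−BK) = [4.3922 1.3618; 1.3618 0.9622]
tr(P') = 5.3544


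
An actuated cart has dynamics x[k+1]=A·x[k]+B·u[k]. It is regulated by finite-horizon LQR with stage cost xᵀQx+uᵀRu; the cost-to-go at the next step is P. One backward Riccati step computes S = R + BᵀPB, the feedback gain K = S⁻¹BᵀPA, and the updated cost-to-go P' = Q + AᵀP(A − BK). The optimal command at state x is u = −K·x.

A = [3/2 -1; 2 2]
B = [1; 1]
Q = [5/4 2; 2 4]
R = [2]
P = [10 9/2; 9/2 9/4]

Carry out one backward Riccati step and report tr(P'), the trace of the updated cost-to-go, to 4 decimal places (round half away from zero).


11.2634

BᵀP = [14.5000 6.7500]
S = R + BᵀPB = [2] + [21.2500] = [23.2500]
BᵀPA = [35.2500 -1.0000]
K = S⁻¹·BᵀPA = [1.5161 -0.0430]
A−BK = [-0.0161 -0.9570; 0.4839 2.0430]
AᵀP(A−BK) = [5.0565 0.0161; 0.0161 0.9570]
P' = Q + AᵀP(A−BK) = [6.3065 2.0161; 2.0161 4.9570]
tr(P') = 11.2634


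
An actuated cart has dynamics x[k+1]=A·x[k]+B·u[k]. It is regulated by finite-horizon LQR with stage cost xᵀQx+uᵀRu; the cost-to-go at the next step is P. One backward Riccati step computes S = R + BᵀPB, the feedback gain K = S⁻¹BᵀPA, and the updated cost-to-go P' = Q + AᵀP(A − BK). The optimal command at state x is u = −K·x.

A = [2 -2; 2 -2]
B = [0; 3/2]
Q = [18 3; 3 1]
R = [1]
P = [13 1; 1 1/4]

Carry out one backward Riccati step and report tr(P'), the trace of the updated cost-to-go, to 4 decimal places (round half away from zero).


BᵀP = [1.5000 0.3750]
S = R + BᵀPB = [1] + [0.5625] = [1.5625]
BᵀPA = [3.7500 -3.7500]
K = S⁻¹·BᵀPA = [2.4000 -2.4000]
A−BK = [2.0000 -2.0000; -1.6000 1.6000]
AᵀP(A−BK) = [52.0000 -52.0000; -52.0000 52.0000]
P' = Q + AᵀP(A−BK) = [70.0000 -49.0000; -49.0000 53.0000]
tr(P') = 123.0000

123.0000


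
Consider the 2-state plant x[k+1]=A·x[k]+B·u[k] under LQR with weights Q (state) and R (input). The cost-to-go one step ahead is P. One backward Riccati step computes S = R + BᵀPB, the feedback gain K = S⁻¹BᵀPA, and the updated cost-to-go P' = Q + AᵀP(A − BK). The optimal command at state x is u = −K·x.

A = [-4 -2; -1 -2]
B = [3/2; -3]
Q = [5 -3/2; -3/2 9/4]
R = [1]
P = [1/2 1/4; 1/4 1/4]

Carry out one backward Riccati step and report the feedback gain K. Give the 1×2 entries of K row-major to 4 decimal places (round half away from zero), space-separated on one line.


0.1765 0.3529

BᵀP = [0.0000 -0.3750]
S = R + BᵀPB = [1] + [1.1250] = [2.1250]
BᵀPA = [0.3750 0.7500]
K = S⁻¹·BᵀPA = [0.1765 0.3529]
A−BK = [-4.2647 -2.5294; -0.4706 -0.9412]
AᵀP(A−BK) = [10.1838 6.8676; 6.8676 4.7353]
P' = Q + AᵀP(A−BK) = [15.1838 5.3676; 5.3676 6.9853]
tr(P') = 22.1691


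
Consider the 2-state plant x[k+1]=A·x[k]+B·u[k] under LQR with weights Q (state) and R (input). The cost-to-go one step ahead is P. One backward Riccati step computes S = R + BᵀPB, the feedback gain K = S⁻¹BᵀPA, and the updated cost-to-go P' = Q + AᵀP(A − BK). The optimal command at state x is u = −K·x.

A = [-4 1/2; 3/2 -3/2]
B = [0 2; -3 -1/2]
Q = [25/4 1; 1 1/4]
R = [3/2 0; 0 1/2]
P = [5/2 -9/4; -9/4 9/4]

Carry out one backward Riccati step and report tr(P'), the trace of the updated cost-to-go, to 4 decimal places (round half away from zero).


8.5328

BᵀP = [6.7500 -6.7500; 6.1250 -5.6250]
S = R + BᵀPB = [3/2 0; 0 1/2] + [20.2500 16.8750; 16.8750 15.0625] = [21.7500 16.8750; 16.8750 15.5625]
BᵀPA = [-37.1250 13.5000; -32.9375 11.5000]
K = S⁻¹·BᵀPA = [-0.4084 0.2984; -1.6736 0.4154]
A−BK = [-0.6527 -0.3307; -0.5620 -0.3970]
AᵀP(A−BK) = [1.7757 -0.4900; -0.4900 0.2571]
P' = Q + AᵀP(A−BK) = [8.0257 0.5100; 0.5100 0.5071]
tr(P') = 8.5328


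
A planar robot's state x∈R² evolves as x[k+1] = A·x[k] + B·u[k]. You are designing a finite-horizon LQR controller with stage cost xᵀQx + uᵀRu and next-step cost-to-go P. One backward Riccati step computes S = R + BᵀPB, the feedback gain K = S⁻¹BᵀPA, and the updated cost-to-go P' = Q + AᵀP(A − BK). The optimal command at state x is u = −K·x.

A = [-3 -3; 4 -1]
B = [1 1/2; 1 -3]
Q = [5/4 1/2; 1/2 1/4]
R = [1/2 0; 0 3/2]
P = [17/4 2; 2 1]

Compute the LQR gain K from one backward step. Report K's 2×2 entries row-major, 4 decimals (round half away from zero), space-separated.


-0.8241 -2.0761 -0.2187 0.2567

BᵀP = [6.2500 3.0000; -3.8750 -2.0000]
S = R + BᵀPB = [1/2 0; 0 3/2] + [9.2500 -5.8750; -5.8750 4.0625] = [9.7500 -5.8750; -5.8750 5.5625]
BᵀPA = [-6.7500 -21.7500; 3.6250 13.6250]
K = S⁻¹·BᵀPA = [-0.8241 -2.0761; -0.2187 0.2567]
A−BK = [-2.0666 -1.0523; 4.1680 1.8463]
AᵀP(A−BK) = [1.4802 1.3059; 1.3059 2.5975]
P' = Q + AᵀP(A−BK) = [2.7302 1.8059; 1.8059 2.8475]
tr(P') = 5.5777


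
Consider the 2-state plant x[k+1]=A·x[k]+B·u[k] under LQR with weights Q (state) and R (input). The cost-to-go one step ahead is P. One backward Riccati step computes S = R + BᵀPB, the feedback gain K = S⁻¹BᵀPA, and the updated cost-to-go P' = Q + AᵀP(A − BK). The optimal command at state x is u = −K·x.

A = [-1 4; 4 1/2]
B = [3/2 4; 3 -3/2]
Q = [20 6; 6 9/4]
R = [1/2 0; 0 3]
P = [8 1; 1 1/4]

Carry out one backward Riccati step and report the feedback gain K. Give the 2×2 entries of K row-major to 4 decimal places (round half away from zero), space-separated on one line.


0.5380 0.8482 -0.3886 0.6338

BᵀP = [15.0000 2.2500; 30.5000 3.6250]
S = R + BᵀPB = [1/2 0; 0 3] + [29.2500 56.6250; 56.6250 116.5625] = [29.7500 56.6250; 56.6250 119.5625]
BᵀPA = [-6.0000 61.1250; -16.0000 123.8125]
K = S⁻¹·BᵀPA = [0.5380 0.8482; -0.3886 0.6338]
A−BK = [-0.2525 0.1924; 1.8030 -1.0939]
AᵀP(A−BK) = [1.0101 -0.7694; -0.7694 1.7393]
P' = Q + AᵀP(A−BK) = [21.0101 5.2306; 5.2306 3.9893]
tr(P') = 24.9994


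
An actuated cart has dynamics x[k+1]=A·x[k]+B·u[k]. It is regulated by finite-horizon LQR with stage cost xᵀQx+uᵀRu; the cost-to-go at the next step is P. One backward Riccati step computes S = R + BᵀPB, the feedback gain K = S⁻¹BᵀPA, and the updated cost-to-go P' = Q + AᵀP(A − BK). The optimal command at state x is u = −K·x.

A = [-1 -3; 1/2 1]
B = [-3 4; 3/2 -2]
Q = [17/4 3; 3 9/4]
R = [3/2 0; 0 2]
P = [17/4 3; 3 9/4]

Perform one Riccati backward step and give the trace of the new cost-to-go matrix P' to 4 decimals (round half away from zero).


7.4964

BᵀP = [-8.2500 -5.6250; 11.0000 7.5000]
S = R + BᵀPB = [3/2 0; 0 2] + [16.3125 -21.7500; -21.7500 29.0000] = [17.8125 -21.7500; -21.7500 31.0000]
BᵀPA = [5.4375 19.1250; -7.2500 -25.5000]
K = S⁻¹·BᵀPA = [0.1374 0.4834; -0.1374 -0.4834]
A−BK = [-0.0379 0.3839; 0.0190 -0.6919]
AᵀP(A−BK) = [0.0687 0.2417; 0.2417 0.9277]
P' = Q + AᵀP(A−BK) = [4.3187 3.2417; 3.2417 3.1777]
tr(P') = 7.4964


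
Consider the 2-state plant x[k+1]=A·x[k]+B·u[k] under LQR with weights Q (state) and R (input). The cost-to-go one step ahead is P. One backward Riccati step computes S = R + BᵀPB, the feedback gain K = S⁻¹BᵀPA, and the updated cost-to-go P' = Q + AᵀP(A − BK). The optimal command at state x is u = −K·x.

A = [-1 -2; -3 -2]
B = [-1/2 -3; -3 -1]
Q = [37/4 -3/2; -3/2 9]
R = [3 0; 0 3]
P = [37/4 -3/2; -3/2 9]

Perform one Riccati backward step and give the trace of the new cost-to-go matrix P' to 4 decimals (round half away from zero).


BᵀP = [-0.1250 -26.2500; -26.2500 -4.5000]
S = R + BᵀPB = [3 0; 0 3] + [78.8125 26.6250; 26.6250 83.2500] = [81.8125 26.6250; 26.6250 86.2500]
BᵀPA = [78.8750 52.7500; 39.7500 61.5000]
K = S⁻¹·BᵀPA = [0.9050 0.4588; 0.1815 0.5714]
A−BK = [-0.0030 -0.0564; -0.1034 -0.0522]
AᵀP(A−BK) = [2.6515 1.5980; 1.5980 1.6561]
P' = Q + AᵀP(A−BK) = [11.9015 0.0980; 0.0980 10.6561]
tr(P') = 22.5576

22.5576


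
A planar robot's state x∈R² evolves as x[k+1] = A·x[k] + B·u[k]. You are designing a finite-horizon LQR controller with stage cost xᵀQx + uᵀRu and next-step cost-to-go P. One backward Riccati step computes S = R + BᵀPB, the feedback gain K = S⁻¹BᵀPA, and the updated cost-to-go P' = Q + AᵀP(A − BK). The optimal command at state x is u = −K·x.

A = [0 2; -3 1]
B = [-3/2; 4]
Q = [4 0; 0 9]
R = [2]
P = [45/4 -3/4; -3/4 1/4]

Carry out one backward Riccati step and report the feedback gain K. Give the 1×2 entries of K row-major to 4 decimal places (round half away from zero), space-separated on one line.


-0.1581 -0.9333

BᵀP = [-19.8750 2.1250]
S = R + BᵀPB = [2] + [38.3125] = [40.3125]
BᵀPA = [-6.3750 -37.6250]
K = S⁻¹·BᵀPA = [-0.1581 -0.9333]
A−BK = [-0.2372 0.6000; -2.3674 4.7333]
AᵀP(A−BK) = [1.2419 -2.2000; -2.2000 7.1333]
P' = Q + AᵀP(A−BK) = [5.2419 -2.2000; -2.2000 16.1333]
tr(P') = 21.3752


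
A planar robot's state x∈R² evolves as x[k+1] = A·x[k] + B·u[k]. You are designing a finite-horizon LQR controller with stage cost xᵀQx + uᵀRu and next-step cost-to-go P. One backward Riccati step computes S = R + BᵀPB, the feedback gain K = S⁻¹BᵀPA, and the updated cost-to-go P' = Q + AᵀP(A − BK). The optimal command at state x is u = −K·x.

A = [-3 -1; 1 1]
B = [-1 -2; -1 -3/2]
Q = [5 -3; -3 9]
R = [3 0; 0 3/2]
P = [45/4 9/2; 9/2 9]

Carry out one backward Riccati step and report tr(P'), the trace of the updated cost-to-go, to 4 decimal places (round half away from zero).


BᵀP = [-15.7500 -13.5000; -29.2500 -22.5000]
S = R + BᵀPB = [3 0; 0 3/2] + [29.2500 51.7500; 51.7500 92.2500] = [32.2500 51.7500; 51.7500 93.7500]
BᵀPA = [33.7500 2.2500; 65.2500 6.7500]
K = S⁻¹·BᵀPA = [-0.6156 -0.4007; 1.0358 0.2932]
A−BK = [-1.5440 -0.8143; 1.9381 1.0391]
AᵀP(A−BK) = [36.4397 19.1433; 19.1433 10.1726]
P' = Q + AᵀP(A−BK) = [41.4397 16.1433; 16.1433 19.1726]
tr(P') = 60.6124

60.6124


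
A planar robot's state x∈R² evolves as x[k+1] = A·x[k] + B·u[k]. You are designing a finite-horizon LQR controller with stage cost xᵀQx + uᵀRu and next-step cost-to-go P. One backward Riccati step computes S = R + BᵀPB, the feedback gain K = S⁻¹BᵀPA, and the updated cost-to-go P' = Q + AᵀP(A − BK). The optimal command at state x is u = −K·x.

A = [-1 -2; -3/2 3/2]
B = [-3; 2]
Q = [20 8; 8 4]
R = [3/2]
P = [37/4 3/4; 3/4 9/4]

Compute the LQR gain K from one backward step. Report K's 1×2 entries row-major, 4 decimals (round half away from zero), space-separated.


BᵀP = [-26.2500 2.2500]
S = R + BᵀPB = [3/2] + [83.2500] = [84.7500]
BᵀPA = [22.8750 55.8750]
K = S⁻¹·BᵀPA = [0.2699 0.6593]
A−BK = [-0.1903 -0.0221; -2.0398 0.1814]
AᵀP(A−BK) = [10.3883 -0.5188; -0.5188 0.7246]
P' = Q + AᵀP(A−BK) = [30.3883 7.4812; 7.4812 4.7246]
tr(P') = 35.1128

0.2699 0.6593


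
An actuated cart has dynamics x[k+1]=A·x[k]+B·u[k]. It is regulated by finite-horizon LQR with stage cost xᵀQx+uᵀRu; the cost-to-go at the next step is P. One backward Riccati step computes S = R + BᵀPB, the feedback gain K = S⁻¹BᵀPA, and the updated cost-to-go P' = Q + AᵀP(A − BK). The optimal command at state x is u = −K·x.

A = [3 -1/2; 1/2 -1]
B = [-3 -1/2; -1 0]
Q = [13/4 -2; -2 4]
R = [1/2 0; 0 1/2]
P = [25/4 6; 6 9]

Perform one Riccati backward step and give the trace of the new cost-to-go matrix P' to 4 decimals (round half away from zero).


9.2333

BᵀP = [-24.7500 -27.0000; -3.1250 -3.0000]
S = R + BᵀPB = [1/2 0; 0 1/2] + [101.2500 12.3750; 12.3750 1.5625] = [101.7500 12.3750; 12.3750 2.0625]
BᵀPA = [-87.7500 39.3750; -10.8750 4.5625]
K = S⁻¹·BᵀPA = [-0.8182 0.4364; -0.3636 -0.4061]
A−BK = [0.3636 0.6061; -0.3182 -0.5636]
AᵀP(A−BK) = [0.7500 0.5000; 0.5000 1.2333]
P' = Q + AᵀP(A−BK) = [4.0000 -1.5000; -1.5000 5.2333]
tr(P') = 9.2333


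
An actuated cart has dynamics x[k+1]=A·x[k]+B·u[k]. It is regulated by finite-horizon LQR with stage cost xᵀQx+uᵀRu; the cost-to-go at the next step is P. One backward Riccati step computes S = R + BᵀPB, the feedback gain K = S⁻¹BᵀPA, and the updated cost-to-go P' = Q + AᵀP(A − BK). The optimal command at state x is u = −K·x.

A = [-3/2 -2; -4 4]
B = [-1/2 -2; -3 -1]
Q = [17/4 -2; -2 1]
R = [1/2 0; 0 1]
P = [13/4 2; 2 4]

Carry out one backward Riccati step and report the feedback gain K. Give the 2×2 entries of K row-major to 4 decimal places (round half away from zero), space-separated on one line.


1.1741 -1.6209 0.4454 1.1842

BᵀP = [-7.6250 -13.0000; -8.5000 -8.0000]
S = R + BᵀPB = [1/2 0; 0 1] + [42.8125 28.2500; 28.2500 25.0000] = [43.3125 28.2500; 28.2500 26.0000]
BᵀPA = [63.4375 -36.7500; 44.7500 -15.0000]
K = S⁻¹·BᵀPA = [1.1741 -1.6209; 0.4454 1.1842]
A−BK = [-0.0221 -0.4420; -0.0322 0.3216]
AᵀP(A−BK) = [0.8963 -0.4195; -0.4195 3.1960]
P' = Q + AᵀP(A−BK) = [5.1463 -2.4195; -2.4195 4.1960]
tr(P') = 9.3423


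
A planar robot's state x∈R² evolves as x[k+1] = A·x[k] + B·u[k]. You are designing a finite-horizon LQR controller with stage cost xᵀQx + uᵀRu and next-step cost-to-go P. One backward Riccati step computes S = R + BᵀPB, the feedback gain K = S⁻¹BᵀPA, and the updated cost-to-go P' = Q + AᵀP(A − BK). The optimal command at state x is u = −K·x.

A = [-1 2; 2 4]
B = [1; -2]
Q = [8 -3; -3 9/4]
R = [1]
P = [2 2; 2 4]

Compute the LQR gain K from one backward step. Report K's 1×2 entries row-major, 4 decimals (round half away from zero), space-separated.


-0.9091 -2.5455

BᵀP = [-2.0000 -6.0000]
S = R + BᵀPB = [1] + [10.0000] = [11.0000]
BᵀPA = [-10.0000 -28.0000]
K = S⁻¹·BᵀPA = [-0.9091 -2.5455]
A−BK = [-0.0909 4.5455; 0.1818 -1.0909]
AᵀP(A−BK) = [0.9091 2.5455; 2.5455 32.7273]
P' = Q + AᵀP(A−BK) = [8.9091 -0.4545; -0.4545 34.9773]
tr(P') = 43.8864


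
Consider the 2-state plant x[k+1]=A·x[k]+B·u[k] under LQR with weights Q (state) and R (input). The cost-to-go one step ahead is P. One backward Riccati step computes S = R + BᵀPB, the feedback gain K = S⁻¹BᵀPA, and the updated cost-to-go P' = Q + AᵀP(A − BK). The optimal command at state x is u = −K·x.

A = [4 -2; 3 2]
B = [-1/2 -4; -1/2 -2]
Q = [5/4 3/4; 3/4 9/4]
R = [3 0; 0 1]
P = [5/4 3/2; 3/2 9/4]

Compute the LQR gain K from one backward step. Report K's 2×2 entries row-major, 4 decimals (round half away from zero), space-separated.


BᵀP = [-1.3750 -1.8750; -8.0000 -10.5000]
S = R + BᵀPB = [3 0; 0 1] + [1.6250 9.2500; 9.2500 53.0000] = [4.6250 9.2500; 9.2500 54.0000]
BᵀPA = [-11.1250 -1.0000; -63.5000 -5.0000]
K = S⁻¹·BᵀPA = [-0.0815 -0.0472; -1.1620 -0.0845]
A−BK = [-0.6886 -2.3616; 0.6353 1.8074]
AᵀP(A−BK) = [1.5585 0.6087; 0.6087 1.5303]
P' = Q + AᵀP(A−BK) = [2.8085 1.3587; 1.3587 3.7803]
tr(P') = 6.5888

-0.0815 -0.0472 -1.1620 -0.0845


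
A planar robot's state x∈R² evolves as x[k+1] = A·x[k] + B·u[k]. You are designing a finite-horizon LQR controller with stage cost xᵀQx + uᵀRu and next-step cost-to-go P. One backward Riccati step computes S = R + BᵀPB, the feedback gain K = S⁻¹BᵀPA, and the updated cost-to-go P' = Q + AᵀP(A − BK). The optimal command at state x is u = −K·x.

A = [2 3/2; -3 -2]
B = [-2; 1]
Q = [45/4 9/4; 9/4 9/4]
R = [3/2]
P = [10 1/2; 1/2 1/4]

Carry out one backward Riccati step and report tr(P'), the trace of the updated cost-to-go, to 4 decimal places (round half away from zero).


BᵀP = [-19.5000 -0.7500]
S = R + BᵀPB = [3/2] + [38.2500] = [39.7500]
BᵀPA = [-36.7500 -27.7500]
K = S⁻¹·BᵀPA = [-0.9245 -0.6981]
A−BK = [0.1509 0.1038; -2.0755 -1.3019]
AᵀP(A−BK) = [2.2736 1.5943; 1.5943 1.1274]
P' = Q + AᵀP(A−BK) = [13.5236 3.8443; 3.8443 3.3774]
tr(P') = 16.9009

16.9009


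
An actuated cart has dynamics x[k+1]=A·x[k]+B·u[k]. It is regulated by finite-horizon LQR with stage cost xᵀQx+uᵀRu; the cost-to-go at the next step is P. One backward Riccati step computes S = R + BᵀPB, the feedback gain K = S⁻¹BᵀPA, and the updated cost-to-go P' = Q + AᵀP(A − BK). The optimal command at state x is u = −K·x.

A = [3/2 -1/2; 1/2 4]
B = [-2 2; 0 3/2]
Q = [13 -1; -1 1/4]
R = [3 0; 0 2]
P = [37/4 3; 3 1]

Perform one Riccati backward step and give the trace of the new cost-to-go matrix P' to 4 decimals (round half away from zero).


BᵀP = [-18.5000 -6.0000; 23.0000 7.5000]
S = R + BᵀPB = [3 0; 0 2] + [37.0000 -46.0000; -46.0000 57.2500] = [40.0000 -46.0000; -46.0000 59.2500]
BᵀPA = [-30.7500 -14.7500; 38.2500 18.5000]
K = S⁻¹·BᵀPA = [-0.2458 -0.0903; 0.4547 0.2421]
A−BK = [0.0989 -1.1649; -0.1821 3.6368]
AᵀP(A−BK) = [0.6104 0.2743; 0.2743 0.5012]
P' = Q + AᵀP(A−BK) = [13.6104 -0.7257; -0.7257 0.7512]
tr(P') = 14.3616

14.3616


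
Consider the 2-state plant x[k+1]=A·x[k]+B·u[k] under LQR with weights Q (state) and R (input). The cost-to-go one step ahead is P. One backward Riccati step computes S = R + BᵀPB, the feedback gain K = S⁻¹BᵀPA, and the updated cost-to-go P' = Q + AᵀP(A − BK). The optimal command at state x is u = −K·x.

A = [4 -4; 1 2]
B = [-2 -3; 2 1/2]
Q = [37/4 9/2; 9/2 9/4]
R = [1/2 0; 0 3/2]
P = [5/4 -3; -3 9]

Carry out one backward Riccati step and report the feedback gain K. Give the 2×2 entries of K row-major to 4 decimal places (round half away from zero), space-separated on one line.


0.2489 1.0136 -0.7014 0.4163

BᵀP = [-8.5000 24.0000; -5.2500 13.5000]
S = R + BᵀPB = [1/2 0; 0 3/2] + [65.0000 37.5000; 37.5000 22.5000] = [65.5000 37.5000; 37.5000 24.0000]
BᵀPA = [-10.0000 82.0000; -7.5000 48.0000]
K = S⁻¹·BᵀPA = [0.2489 1.0136; -0.7014 0.4163]
A−BK = [2.3937 -0.7240; 0.8529 -0.2353]
AᵀP(A−BK) = [2.2285 -0.7421; -0.7421 0.9050]
P' = Q + AᵀP(A−BK) = [11.4785 3.7579; 3.7579 3.1550]
tr(P') = 14.6335


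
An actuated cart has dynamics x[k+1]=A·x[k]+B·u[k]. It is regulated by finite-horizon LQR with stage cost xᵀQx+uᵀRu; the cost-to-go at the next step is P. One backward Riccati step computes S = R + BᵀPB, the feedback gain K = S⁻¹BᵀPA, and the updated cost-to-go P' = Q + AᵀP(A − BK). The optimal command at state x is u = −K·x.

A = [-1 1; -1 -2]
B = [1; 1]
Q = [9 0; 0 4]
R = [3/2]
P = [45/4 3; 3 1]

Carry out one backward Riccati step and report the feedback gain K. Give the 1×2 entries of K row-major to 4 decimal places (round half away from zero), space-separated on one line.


-0.9241 0.3165

BᵀP = [14.2500 4.0000]
S = R + BᵀPB = [3/2] + [18.2500] = [19.7500]
BᵀPA = [-18.2500 6.2500]
K = S⁻¹·BᵀPA = [-0.9241 0.3165]
A−BK = [-0.0759 0.6835; -0.0759 -2.3165]
AᵀP(A−BK) = [1.3861 -0.4747; -0.4747 1.2722]
P' = Q + AᵀP(A−BK) = [10.3861 -0.4747; -0.4747 5.2722]
tr(P') = 15.6582


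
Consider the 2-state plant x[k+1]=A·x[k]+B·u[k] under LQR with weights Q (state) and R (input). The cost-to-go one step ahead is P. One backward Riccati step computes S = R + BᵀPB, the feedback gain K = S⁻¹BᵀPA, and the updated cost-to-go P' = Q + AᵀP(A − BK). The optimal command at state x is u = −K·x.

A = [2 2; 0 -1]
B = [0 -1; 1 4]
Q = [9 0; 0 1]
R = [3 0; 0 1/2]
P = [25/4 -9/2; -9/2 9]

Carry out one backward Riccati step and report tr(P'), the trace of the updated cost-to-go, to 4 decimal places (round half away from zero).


BᵀP = [-4.5000 9.0000; -24.2500 40.5000]
S = R + BᵀPB = [3 0; 0 1/2] + [9.0000 40.5000; 40.5000 186.2500] = [12.0000 40.5000; 40.5000 186.7500]
BᵀPA = [-9.0000 -18.0000; -48.5000 -89.0000]
K = S⁻¹·BᵀPA = [0.4719 0.4045; -0.3620 -0.5643]
A−BK = [1.6380 1.4357; 0.9763 0.8527]
AᵀP(A−BK) = [11.6879 10.2722; 10.2722 9.0587]
P' = Q + AᵀP(A−BK) = [20.6879 10.2722; 10.2722 10.0587]
tr(P') = 30.7466

30.7466


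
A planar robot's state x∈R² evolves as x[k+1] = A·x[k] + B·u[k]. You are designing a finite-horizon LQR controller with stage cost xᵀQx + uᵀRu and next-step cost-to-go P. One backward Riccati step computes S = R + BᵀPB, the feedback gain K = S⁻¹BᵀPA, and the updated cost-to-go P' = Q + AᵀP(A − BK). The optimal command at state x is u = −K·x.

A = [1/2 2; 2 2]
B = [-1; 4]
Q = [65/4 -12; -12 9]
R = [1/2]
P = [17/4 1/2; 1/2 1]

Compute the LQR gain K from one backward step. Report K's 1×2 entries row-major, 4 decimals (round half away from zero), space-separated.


0.3507 0.1493

BᵀP = [-2.2500 3.5000]
S = R + BᵀPB = [1/2] + [16.2500] = [16.7500]
BᵀPA = [5.8750 2.5000]
K = S⁻¹·BᵀPA = [0.3507 0.1493]
A−BK = [0.8507 2.1493; 0.5970 1.4030]
AᵀP(A−BK) = [4.0019 9.8731; 9.8731 24.6269]
P' = Q + AᵀP(A−BK) = [20.2519 -2.1269; -2.1269 33.6269]
tr(P') = 53.8787


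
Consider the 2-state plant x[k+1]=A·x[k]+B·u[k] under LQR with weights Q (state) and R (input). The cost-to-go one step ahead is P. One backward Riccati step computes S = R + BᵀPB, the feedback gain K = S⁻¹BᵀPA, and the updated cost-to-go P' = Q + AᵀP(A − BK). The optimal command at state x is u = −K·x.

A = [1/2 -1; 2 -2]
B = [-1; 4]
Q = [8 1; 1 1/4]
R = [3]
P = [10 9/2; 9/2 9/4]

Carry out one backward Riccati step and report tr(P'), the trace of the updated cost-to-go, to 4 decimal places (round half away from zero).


BᵀP = [8.0000 4.5000]
S = R + BᵀPB = [3] + [10.0000] = [13.0000]
BᵀPA = [13.0000 -17.0000]
K = S⁻¹·BᵀPA = [1.0000 -1.3077]
A−BK = [1.5000 -2.3077; -2.0000 3.2308]
AᵀP(A−BK) = [7.5000 -10.5000; -10.5000 14.7692]
P' = Q + AᵀP(A−BK) = [15.5000 -9.5000; -9.5000 15.0192]
tr(P') = 30.5192

30.5192


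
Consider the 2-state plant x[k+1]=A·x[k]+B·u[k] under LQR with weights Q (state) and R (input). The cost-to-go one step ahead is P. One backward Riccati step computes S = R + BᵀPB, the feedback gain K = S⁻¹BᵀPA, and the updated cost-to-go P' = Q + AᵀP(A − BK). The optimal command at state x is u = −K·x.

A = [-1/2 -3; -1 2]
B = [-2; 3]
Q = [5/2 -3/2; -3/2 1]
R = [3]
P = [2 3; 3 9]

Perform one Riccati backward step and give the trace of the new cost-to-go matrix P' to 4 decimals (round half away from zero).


11.1205

BᵀP = [5.0000 21.0000]
S = R + BᵀPB = [3] + [53.0000] = [56.0000]
BᵀPA = [-23.5000 27.0000]
K = S⁻¹·BᵀPA = [-0.4196 0.4821]
A−BK = [-1.3393 -2.0357; 0.2589 0.5536]
AᵀP(A−BK) = [2.6384 2.3304; 2.3304 4.9821]
P' = Q + AᵀP(A−BK) = [5.1384 0.8304; 0.8304 5.9821]
tr(P') = 11.1205


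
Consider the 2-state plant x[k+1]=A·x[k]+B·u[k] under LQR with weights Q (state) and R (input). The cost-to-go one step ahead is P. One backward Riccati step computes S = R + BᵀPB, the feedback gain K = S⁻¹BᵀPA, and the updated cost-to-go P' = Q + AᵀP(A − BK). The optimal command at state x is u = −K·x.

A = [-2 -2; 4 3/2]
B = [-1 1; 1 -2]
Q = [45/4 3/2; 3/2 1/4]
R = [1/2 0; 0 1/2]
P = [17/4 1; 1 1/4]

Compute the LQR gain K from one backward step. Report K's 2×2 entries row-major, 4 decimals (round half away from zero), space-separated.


BᵀP = [-3.2500 -0.7500; 2.2500 0.5000]
S = R + BᵀPB = [1/2 0; 0 1/2] + [2.5000 -1.7500; -1.7500 1.2500] = [3.0000 -1.7500; -1.7500 1.7500]
BᵀPA = [3.5000 5.3750; -2.5000 -3.7500]
K = S⁻¹·BᵀPA = [0.8000 1.3000; -0.6286 -0.8429]
A−BK = [-0.5714 0.1429; 1.9429 -1.4857]
AᵀP(A−BK) = [0.6286 0.8429; 0.8429 1.4143]
P' = Q + AᵀP(A−BK) = [11.8786 2.3429; 2.3429 1.6643]
tr(P') = 13.5429

0.8000 1.3000 -0.6286 -0.8429
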